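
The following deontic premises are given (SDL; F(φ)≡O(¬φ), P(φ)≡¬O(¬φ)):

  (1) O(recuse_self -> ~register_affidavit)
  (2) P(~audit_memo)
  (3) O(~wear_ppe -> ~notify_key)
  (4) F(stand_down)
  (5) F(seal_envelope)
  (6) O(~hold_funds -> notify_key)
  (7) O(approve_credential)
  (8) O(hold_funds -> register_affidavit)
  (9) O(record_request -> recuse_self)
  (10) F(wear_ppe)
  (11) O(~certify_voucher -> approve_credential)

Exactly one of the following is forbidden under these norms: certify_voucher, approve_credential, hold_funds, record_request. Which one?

Premise 10 is F(wear_ppe), i.e. O(~wear_ppe).
Premise 3 is O(~wear_ppe -> ~notify_key); since O(~wear_ppe), deontic closure gives O(~notify_key).
The contrapositive of premise 6 (O(~hold_funds -> notify_key)) is O(~notify_key -> hold_funds), and O(~notify_key) is already established, so O(hold_funds).
Premise 8 is O(hold_funds -> register_affidavit); since O(hold_funds), deontic closure gives O(register_affidavit).
Premise 1, O(recuse_self -> ~register_affidavit), contraposes to O(register_affidavit -> ~recuse_self); with O(register_affidavit) we get O(~recuse_self).
The contrapositive of premise 9 (O(record_request -> recuse_self)) is O(~recuse_self -> ~record_request), and O(~recuse_self) is already established, so O(~record_request).
So O(~record_request) holds, i.e. record_request is forbidden. None of the other listed options is forbidden under the premises.

record_request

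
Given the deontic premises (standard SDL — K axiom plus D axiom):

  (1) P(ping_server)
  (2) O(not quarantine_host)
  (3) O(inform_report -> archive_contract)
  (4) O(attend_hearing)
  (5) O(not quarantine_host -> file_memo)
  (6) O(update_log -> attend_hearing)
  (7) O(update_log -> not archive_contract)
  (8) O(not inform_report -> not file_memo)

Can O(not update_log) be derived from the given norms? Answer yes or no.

Premise 2 states O(not quarantine_host) outright.
Premise 5 is O(not quarantine_host -> file_memo); since O(not quarantine_host), deontic closure gives O(file_memo).
Premise 8 is O(not inform_report -> not file_memo); contrapositively O(file_memo -> inform_report). Since O(file_memo) holds, K gives O(inform_report).
With premise 3, O(inform_report -> archive_contract), the K-axiom yields O(archive_contract).
The contrapositive of premise 7 (O(update_log -> not archive_contract)) is O(archive_contract -> not update_log), and O(archive_contract) is already established, so O(not update_log).
Premises 1, 4, 6 do not contribute to this derivation.
So O(not update_log) follows.

Yes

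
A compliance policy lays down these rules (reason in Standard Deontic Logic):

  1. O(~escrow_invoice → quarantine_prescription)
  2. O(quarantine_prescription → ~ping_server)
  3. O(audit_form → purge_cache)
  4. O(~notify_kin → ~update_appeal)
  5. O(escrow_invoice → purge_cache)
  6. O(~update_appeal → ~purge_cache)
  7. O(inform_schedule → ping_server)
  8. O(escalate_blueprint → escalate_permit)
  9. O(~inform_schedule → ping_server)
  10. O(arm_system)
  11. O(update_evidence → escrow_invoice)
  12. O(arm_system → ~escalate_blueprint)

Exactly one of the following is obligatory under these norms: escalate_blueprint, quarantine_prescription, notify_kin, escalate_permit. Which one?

notify_kin

Premises 7 and 9 are O(inform_schedule → ping_server) and O(~inform_schedule → ping_server); every ideal world satisfies inform_schedule or ~inform_schedule, so in either case ping_server holds — hence O(ping_server).
Premise 2 is O(quarantine_prescription → ~ping_server); contrapositively O(ping_server → ~quarantine_prescription). Since O(ping_server) holds, K gives O(~quarantine_prescription).
The contrapositive of premise 1 (O(~escrow_invoice → quarantine_prescription)) is O(~quarantine_prescription → escrow_invoice), and O(~quarantine_prescription) is already established, so O(escrow_invoice).
Applying K to premise 5 (O(escrow_invoice → purge_cache)) and O(escrow_invoice) yields O(purge_cache).
The contrapositive of premise 6 (O(~update_appeal → ~purge_cache)) is O(purge_cache → update_appeal), and O(purge_cache) is already established, so O(update_appeal).
Premise 4 is O(~notify_kin → ~update_appeal); contrapositively O(update_appeal → notify_kin). Since O(update_appeal) holds, K gives O(notify_kin).
So O(notify_kin) holds — notify_kin is obligatory. None of the other listed options is made obligatory by any chain of premises.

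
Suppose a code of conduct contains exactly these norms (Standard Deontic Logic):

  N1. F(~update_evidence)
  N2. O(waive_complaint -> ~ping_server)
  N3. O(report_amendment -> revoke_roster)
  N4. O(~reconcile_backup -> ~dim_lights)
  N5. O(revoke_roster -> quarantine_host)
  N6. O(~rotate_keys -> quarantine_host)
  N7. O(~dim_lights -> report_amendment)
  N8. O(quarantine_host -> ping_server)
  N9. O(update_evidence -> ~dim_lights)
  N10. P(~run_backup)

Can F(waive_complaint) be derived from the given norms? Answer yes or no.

Yes

Premise 1 is F(~update_evidence), i.e. O(update_evidence).
With premise 9, O(update_evidence -> ~dim_lights), the K-axiom yields O(~dim_lights).
Premise 7 is O(~dim_lights -> report_amendment); since O(~dim_lights), deontic closure gives O(report_amendment).
Applying K to premise 3 (O(report_amendment -> revoke_roster)) and O(report_amendment) yields O(revoke_roster).
Applying K to premise 5 (O(revoke_roster -> quarantine_host)) and O(revoke_roster) yields O(quarantine_host).
Applying K to premise 8 (O(quarantine_host -> ping_server)) and O(quarantine_host) yields O(ping_server).
The contrapositive of premise 2 (O(waive_complaint -> ~ping_server)) is O(ping_server -> ~waive_complaint), and O(ping_server) is already established, so O(~waive_complaint).
Premises 4, 6, 10 do not contribute to this derivation.
So O(~waive_complaint) holds, i.e. F(waive_complaint). The claim follows.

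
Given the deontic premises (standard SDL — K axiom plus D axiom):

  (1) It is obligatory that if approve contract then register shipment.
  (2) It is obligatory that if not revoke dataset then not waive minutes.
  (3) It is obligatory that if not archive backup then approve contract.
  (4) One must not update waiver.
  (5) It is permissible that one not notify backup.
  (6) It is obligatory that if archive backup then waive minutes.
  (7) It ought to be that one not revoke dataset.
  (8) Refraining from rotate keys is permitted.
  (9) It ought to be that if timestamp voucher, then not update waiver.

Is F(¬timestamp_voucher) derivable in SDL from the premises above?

Premise 9 is O(timestamp_voucher → ¬update_waiver); even if O(¬update_waiver) held, inferring O(timestamp_voucher) would be affirming the consequent — invalid.
No other premise forces O(timestamp_voucher). An ideal world satisfying every premise can still have ¬timestamp_voucher true, so F(¬timestamp_voucher) is not derivable.

No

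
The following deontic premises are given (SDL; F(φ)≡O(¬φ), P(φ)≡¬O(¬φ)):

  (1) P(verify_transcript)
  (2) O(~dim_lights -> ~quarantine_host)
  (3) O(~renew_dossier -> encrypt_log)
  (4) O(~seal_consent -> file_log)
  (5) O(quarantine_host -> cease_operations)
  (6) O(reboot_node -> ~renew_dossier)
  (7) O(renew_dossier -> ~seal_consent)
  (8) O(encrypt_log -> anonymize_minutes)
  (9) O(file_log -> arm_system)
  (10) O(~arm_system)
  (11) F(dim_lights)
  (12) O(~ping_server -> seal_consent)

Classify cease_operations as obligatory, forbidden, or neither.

Neither

Premise 5 is O(quarantine_host -> cease_operations), but O(quarantine_host) is not derivable from the premises, so it does not yield O(cease_operations).
No premise or chain of K-axiom applications forces O(cease_operations), and none forces O(~cease_operations). So cease_operations is neither obligatory nor forbidden under these norms.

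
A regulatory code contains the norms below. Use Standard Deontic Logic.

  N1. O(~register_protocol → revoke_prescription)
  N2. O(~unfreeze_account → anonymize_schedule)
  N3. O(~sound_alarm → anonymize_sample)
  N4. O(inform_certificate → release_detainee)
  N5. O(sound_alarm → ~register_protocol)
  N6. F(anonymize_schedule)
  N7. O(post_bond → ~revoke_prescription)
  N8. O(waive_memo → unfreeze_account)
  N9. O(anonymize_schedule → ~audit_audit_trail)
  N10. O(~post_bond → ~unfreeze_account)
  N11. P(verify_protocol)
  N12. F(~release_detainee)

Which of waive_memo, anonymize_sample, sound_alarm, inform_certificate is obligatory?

F(anonymize_schedule) at premise 6 means O(~anonymize_schedule).
The contrapositive of premise 2 (O(~unfreeze_account → anonymize_schedule)) is O(~anonymize_schedule → unfreeze_account), and O(~anonymize_schedule) is already established, so O(unfreeze_account).
The contrapositive of premise 10 (O(~post_bond → ~unfreeze_account)) is O(unfreeze_account → post_bond), and O(unfreeze_account) is already established, so O(post_bond).
With premise 7, O(post_bond → ~revoke_prescription), the K-axiom yields O(~revoke_prescription).
The contrapositive of premise 1 (O(~register_protocol → revoke_prescription)) is O(~revoke_prescription → register_protocol), and O(~revoke_prescription) is already established, so O(register_protocol).
Premise 5 is O(sound_alarm → ~register_protocol); contrapositively O(register_protocol → ~sound_alarm). Since O(register_protocol) holds, K gives O(~sound_alarm).
Applying K to premise 3 (O(~sound_alarm → anonymize_sample)) and O(~sound_alarm) yields O(anonymize_sample).
So O(anonymize_sample) holds — anonymize_sample is obligatory. None of the other listed options is made obligatory by any chain of premises.

anonymize_sample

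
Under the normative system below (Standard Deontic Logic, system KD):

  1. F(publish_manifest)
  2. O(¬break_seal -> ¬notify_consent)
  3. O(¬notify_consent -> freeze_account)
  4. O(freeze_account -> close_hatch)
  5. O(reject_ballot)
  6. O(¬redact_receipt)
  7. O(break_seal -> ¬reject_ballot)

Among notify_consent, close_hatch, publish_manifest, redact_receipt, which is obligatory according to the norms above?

close_hatch

Premise 5 states O(reject_ballot) outright.
Premise 7, O(break_seal -> ¬reject_ballot), contraposes to O(reject_ballot -> ¬break_seal); with O(reject_ballot) we get O(¬break_seal).
Applying K to premise 2 (O(¬break_seal -> ¬notify_consent)) and O(¬break_seal) yields O(¬notify_consent).
Applying K to premise 3 (O(¬notify_consent -> freeze_account)) and O(¬notify_consent) yields O(freeze_account).
Premise 4 is O(freeze_account -> close_hatch); since O(freeze_account), deontic closure gives O(close_hatch).
So O(close_hatch) holds — close_hatch is obligatory. None of the other listed options is made obligatory by any chain of premises.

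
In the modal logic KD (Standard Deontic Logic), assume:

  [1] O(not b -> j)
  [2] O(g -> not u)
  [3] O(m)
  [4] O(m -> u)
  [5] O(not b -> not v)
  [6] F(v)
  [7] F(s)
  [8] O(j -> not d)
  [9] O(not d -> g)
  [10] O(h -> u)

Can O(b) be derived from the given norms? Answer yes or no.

Yes

Premise 3 gives O(m).
Premise 4 is O(m -> u); since O(m), deontic closure gives O(u).
Premise 2, O(g -> not u), contraposes to O(u -> not g); with O(u) we get O(not g).
Premise 9, O(not d -> g), contraposes to O(not g -> d); with O(not g) we get O(d).
Premise 8, O(j -> not d), contraposes to O(d -> not j); with O(d) we get O(not j).
Premise 1 is O(not b -> j); contrapositively O(not j -> b). Since O(not j) holds, K gives O(b).
Premises 5, 6, 7, 10 do not contribute to this derivation.
So O(b) follows.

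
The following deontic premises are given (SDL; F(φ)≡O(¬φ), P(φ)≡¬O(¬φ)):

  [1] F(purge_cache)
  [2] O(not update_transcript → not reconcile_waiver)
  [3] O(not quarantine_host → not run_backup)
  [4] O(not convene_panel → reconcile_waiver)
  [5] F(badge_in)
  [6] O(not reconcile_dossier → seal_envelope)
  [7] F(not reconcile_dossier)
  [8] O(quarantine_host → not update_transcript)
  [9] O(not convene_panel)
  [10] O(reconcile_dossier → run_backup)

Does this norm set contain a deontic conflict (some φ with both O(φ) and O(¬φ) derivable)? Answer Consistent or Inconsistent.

Inconsistent

F(not reconcile_dossier) at premise 7 means O(reconcile_dossier).
With premise 10, O(reconcile_dossier → run_backup), the K-axiom yields O(run_backup).
The contrapositive of premise 3 (O(not quarantine_host → not run_backup)) is O(run_backup → quarantine_host), and O(run_backup) is already established, so O(quarantine_host).
Premise 8 is O(quarantine_host → not update_transcript); since O(quarantine_host), deontic closure gives O(not update_transcript).
From O(not update_transcript) and premise 2, O(not update_transcript → not reconcile_waiver), we obtain O(not reconcile_waiver).
Premise 4 is O(not convene_panel → reconcile_waiver); contrapositively O(not reconcile_waiver → convene_panel). Since O(not reconcile_waiver) holds, K gives O(convene_panel).
But premise 9 directly asserts O(not convene_panel).
We now have both O(convene_panel) and O(not convene_panel) — convene_panel is simultaneously obligatory and forbidden, violating the D-axiom.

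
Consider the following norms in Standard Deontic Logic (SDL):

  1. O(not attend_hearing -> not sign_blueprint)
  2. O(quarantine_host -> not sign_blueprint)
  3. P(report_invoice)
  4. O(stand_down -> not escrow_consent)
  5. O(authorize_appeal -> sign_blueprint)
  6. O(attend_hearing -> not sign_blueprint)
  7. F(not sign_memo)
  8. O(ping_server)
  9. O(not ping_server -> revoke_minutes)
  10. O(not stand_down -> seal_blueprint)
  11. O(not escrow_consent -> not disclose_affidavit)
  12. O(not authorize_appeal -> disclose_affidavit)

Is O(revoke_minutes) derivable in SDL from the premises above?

Premise 9 is O(not ping_server -> revoke_minutes), but O(not ping_server) is not derivable from the premises, so it does not yield O(revoke_minutes).
No other premise forces O(revoke_minutes). An ideal world satisfying every premise can still have revoke_minutes false, so O(revoke_minutes) is not derivable.

No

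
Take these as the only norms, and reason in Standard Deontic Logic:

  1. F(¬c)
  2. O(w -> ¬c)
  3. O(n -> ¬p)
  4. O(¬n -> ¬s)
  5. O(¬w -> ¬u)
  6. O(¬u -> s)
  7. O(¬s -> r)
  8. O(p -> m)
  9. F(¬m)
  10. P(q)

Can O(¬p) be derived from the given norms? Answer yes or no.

Yes

Premise 1 is F(¬c), i.e. O(c).
The contrapositive of premise 2 (O(w -> ¬c)) is O(c -> ¬w), and O(c) is already established, so O(¬w).
From O(¬w) and premise 5, O(¬w -> ¬u), we obtain O(¬u).
With premise 6, O(¬u -> s), the K-axiom yields O(s).
The contrapositive of premise 4 (O(¬n -> ¬s)) is O(s -> n), and O(s) is already established, so O(n).
From O(n) and premise 3, O(n -> ¬p), we obtain O(¬p).
Premises 7, 8, 9, 10 do not contribute to this derivation.
So O(¬p) follows.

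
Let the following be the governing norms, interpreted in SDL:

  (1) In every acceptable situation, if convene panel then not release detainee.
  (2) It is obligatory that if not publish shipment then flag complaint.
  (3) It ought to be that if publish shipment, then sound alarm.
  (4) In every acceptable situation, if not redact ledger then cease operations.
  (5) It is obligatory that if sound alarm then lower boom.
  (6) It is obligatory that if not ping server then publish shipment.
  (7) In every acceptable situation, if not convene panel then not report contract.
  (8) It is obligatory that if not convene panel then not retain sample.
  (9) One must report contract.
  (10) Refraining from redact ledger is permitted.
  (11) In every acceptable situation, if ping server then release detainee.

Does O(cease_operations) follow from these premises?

No

Premise 4 is O(¬redact_ledger → cease_operations), but O(¬redact_ledger) is not derivable from the premises (the permission P(¬redact_ledger) asserts only ¬O(redact_ledger), not O(¬redact_ledger)), so it does not yield O(cease_operations).
No other premise forces O(cease_operations). An ideal world satisfying every premise can still have cease_operations false, so O(cease_operations) is not derivable.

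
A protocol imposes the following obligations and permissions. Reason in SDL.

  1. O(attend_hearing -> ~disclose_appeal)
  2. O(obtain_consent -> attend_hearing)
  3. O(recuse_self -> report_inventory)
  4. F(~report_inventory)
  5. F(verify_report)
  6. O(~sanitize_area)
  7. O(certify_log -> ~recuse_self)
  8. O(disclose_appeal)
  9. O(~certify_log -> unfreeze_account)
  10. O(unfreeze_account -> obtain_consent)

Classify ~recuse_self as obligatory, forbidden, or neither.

Obligatory

Premise 8 gives O(disclose_appeal).
The contrapositive of premise 1 (O(attend_hearing -> ~disclose_appeal)) is O(disclose_appeal -> ~attend_hearing), and O(disclose_appeal) is already established, so O(~attend_hearing).
Premise 2, O(obtain_consent -> attend_hearing), contraposes to O(~attend_hearing -> ~obtain_consent); with O(~attend_hearing) we get O(~obtain_consent).
The contrapositive of premise 10 (O(unfreeze_account -> obtain_consent)) is O(~obtain_consent -> ~unfreeze_account), and O(~obtain_consent) is already established, so O(~unfreeze_account).
The contrapositive of premise 9 (O(~certify_log -> unfreeze_account)) is O(~unfreeze_account -> certify_log), and O(~unfreeze_account) is already established, so O(certify_log).
With premise 7, O(certify_log -> ~recuse_self), the K-axiom yields O(~recuse_self).
Premises 3, 4, 5, 6 do not contribute to this derivation.
Hence ~recuse_self is obligatory.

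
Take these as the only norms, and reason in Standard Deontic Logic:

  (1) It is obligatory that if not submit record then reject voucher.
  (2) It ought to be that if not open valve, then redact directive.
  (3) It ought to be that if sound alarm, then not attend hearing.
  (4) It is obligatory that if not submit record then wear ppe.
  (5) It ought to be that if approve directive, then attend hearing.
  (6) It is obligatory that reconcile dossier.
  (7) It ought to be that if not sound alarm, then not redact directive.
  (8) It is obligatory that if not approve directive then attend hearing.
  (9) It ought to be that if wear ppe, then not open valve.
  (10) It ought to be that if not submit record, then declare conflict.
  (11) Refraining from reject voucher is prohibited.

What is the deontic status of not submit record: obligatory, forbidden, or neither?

Forbidden

Premises 5 and 8 are O(approve_directive → attend_hearing) and O(¬approve_directive → attend_hearing); every ideal world satisfies approve_directive or ¬approve_directive, so in either case attend_hearing holds — hence O(attend_hearing).
Premise 3, O(sound_alarm → ¬attend_hearing), contraposes to O(attend_hearing → ¬sound_alarm); with O(attend_hearing) we get O(¬sound_alarm).
Applying K to premise 7 (O(¬sound_alarm → ¬redact_directive)) and O(¬sound_alarm) yields O(¬redact_directive).
Premise 2, O(¬open_valve → redact_directive), contraposes to O(¬redact_directive → open_valve); with O(¬redact_directive) we get O(open_valve).
The contrapositive of premise 9 (O(wear_ppe → ¬open_valve)) is O(open_valve → ¬wear_ppe), and O(open_valve) is already established, so O(¬wear_ppe).
The contrapositive of premise 4 (O(¬submit_record → wear_ppe)) is O(¬wear_ppe → submit_record), and O(¬wear_ppe) is already established, so O(submit_record).
Premises 1, 6, 10, 11 do not contribute to this derivation.
Thus O(submit_record), which is F(¬submit_record): ¬submit_record is forbidden.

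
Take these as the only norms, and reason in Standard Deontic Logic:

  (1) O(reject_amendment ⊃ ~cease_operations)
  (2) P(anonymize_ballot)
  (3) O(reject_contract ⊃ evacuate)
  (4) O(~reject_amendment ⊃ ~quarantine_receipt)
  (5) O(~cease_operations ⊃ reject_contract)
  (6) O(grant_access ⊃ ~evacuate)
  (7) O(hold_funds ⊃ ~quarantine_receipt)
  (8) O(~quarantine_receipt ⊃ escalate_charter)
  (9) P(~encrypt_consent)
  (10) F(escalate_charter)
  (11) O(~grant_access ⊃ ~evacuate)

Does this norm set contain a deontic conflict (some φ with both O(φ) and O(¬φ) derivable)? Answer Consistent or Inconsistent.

Inconsistent

By case analysis on grant_access: premise 6 gives O(grant_access ⊃ ~evacuate) and premise 11 gives O(~grant_access ⊃ ~evacuate), so O(~evacuate) either way.
Premise 3 is O(reject_contract ⊃ evacuate); contrapositively O(~evacuate ⊃ ~reject_contract). Since O(~evacuate) holds, K gives O(~reject_contract).
Premise 5, O(~cease_operations ⊃ reject_contract), contraposes to O(~reject_contract ⊃ cease_operations); with O(~reject_contract) we get O(cease_operations).
The contrapositive of premise 1 (O(reject_amendment ⊃ ~cease_operations)) is O(cease_operations ⊃ ~reject_amendment), and O(cease_operations) is already established, so O(~reject_amendment).
With premise 4, O(~reject_amendment ⊃ ~quarantine_receipt), the K-axiom yields O(~quarantine_receipt).
With premise 8, O(~quarantine_receipt ⊃ escalate_charter), the K-axiom yields O(escalate_charter).
But premise 10, F(escalate_charter), means O(~escalate_charter).
We now have both O(escalate_charter) and O(~escalate_charter) — escalate_charter is simultaneously obligatory and forbidden, violating the D-axiom.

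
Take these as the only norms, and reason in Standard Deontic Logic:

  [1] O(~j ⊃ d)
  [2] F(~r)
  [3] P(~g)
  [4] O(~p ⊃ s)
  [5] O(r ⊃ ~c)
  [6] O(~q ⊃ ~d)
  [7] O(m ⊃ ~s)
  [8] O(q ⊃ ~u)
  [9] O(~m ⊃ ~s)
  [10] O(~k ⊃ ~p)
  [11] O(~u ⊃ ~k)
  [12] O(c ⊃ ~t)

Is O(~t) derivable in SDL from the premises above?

No

Premise 12 is O(c ⊃ ~t), but O(c) is not derivable from the premises, so it does not yield O(~t).
No other premise forces O(~t). An ideal world satisfying every premise can still have ~t false, so O(~t) is not derivable.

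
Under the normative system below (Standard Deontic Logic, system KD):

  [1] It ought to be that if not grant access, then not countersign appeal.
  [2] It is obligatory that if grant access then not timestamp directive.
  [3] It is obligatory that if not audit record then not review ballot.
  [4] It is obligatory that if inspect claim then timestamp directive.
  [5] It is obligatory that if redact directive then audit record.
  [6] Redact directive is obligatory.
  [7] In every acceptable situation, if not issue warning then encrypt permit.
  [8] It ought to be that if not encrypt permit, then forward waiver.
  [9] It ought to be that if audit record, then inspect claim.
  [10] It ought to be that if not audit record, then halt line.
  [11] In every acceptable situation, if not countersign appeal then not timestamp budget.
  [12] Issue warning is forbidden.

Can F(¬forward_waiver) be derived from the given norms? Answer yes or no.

Premise 8 is O(¬encrypt_permit → forward_waiver), but O(¬encrypt_permit) is not derivable from the premises, so it does not yield O(forward_waiver).
No other premise forces O(forward_waiver). An ideal world satisfying every premise can still have ¬forward_waiver true, so F(¬forward_waiver) is not derivable.

No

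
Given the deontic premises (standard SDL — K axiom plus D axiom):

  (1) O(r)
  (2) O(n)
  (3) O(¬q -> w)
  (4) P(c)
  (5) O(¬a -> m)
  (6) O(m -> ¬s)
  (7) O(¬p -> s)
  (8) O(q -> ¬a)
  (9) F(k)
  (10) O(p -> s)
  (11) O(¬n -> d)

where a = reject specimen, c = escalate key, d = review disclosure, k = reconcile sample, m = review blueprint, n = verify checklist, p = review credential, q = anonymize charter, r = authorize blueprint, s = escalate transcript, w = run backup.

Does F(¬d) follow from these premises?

No

Premise 11 is O(¬n -> d), but O(¬n) is not derivable from the premises, so it does not yield O(d).
No other premise forces O(d). An ideal world satisfying every premise can still have ¬d true, so F(¬d) is not derivable.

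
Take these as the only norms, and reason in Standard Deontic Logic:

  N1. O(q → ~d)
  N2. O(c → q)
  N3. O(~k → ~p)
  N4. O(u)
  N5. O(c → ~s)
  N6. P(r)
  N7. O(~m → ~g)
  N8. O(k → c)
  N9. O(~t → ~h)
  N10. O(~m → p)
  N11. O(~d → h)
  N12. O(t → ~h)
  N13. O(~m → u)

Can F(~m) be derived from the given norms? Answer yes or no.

Premises 12 and 9 cover both cases: O(t → ~h) and O(~t → ~h). Since t ∨ ~t is a tautology, O(~h) follows.
Premise 11 is O(~d → h); contrapositively O(~h → d). Since O(~h) holds, K gives O(d).
Premise 1, O(q → ~d), contraposes to O(d → ~q); with O(d) we get O(~q).
Premise 2 is O(c → q); contrapositively O(~q → ~c). Since O(~q) holds, K gives O(~c).
Premise 8 is O(k → c); contrapositively O(~c → ~k). Since O(~c) holds, K gives O(~k).
With premise 3, O(~k → ~p), the K-axiom yields O(~p).
Premise 10, O(~m → p), contraposes to O(~p → m); with O(~p) we get O(m).
Premises 4, 5, 6, 7, 13 do not contribute to this derivation.
So O(m) holds, i.e. F(~m). The claim follows.

Yes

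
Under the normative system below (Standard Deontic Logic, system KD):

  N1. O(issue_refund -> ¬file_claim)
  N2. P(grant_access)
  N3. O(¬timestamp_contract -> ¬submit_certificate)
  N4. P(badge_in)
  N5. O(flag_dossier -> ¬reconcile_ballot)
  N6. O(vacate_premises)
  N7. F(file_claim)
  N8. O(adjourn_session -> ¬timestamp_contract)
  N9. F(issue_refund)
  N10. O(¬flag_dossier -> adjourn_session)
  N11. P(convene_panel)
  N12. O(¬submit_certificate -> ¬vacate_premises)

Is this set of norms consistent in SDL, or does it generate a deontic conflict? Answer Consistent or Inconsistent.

Consistent

Premise 1 is O(issue_refund -> ¬file_claim); even if O(¬file_claim) held, inferring O(issue_refund) would be affirming the consequent — invalid.
So O(issue_refund) is not derivable, and the apparent clash with O(¬issue_refund) does not arise.
A world satisfying every obligation exists (e.g. adjourn_session=false, badge_in=false, convene_panel=false, file_claim=false, flag_dossier=true, grant_access=false, issue_refund=false, reconcile_ballot=false, submit_certificate=true, timestamp_contract=true, vacate_premises=true); no atom is both obligatory and forbidden, so the set is consistent.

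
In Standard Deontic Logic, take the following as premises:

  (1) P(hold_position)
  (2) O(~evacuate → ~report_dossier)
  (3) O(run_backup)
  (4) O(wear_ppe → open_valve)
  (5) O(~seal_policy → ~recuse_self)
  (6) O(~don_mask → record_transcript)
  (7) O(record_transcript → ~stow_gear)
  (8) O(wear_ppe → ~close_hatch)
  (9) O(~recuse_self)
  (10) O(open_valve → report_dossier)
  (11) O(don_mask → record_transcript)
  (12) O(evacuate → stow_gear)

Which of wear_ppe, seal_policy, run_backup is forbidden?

Premises 6 and 11 are O(~don_mask → record_transcript) and O(don_mask → record_transcript); every ideal world satisfies ~don_mask or don_mask, so in either case record_transcript holds — hence O(record_transcript).
Premise 7 is O(record_transcript → ~stow_gear); since O(record_transcript), deontic closure gives O(~stow_gear).
Premise 12 is O(evacuate → stow_gear); contrapositively O(~stow_gear → ~evacuate). Since O(~stow_gear) holds, K gives O(~evacuate).
With premise 2, O(~evacuate → ~report_dossier), the K-axiom yields O(~report_dossier).
Premise 10, O(open_valve → report_dossier), contraposes to O(~report_dossier → ~open_valve); with O(~report_dossier) we get O(~open_valve).
The contrapositive of premise 4 (O(wear_ppe → open_valve)) is O(~open_valve → ~wear_ppe), and O(~open_valve) is already established, so O(~wear_ppe).
So O(~wear_ppe) holds, i.e. wear_ppe is forbidden. None of the other listed options is forbidden under the premises.

wear_ppe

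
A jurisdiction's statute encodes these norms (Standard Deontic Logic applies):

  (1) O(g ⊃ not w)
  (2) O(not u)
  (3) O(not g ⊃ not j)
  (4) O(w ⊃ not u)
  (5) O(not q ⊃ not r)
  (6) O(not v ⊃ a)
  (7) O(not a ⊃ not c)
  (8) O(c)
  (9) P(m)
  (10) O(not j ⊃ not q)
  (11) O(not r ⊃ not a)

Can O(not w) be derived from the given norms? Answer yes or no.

Premise 8 states O(c) outright.
The contrapositive of premise 7 (O(not a ⊃ not c)) is O(c ⊃ a), and O(c) is already established, so O(a).
The contrapositive of premise 11 (O(not r ⊃ not a)) is O(a ⊃ r), and O(a) is already established, so O(r).
The contrapositive of premise 5 (O(not q ⊃ not r)) is O(r ⊃ q), and O(r) is already established, so O(q).
Premise 10, O(not j ⊃ not q), contraposes to O(q ⊃ j); with O(q) we get O(j).
Premise 3 is O(not g ⊃ not j); contrapositively O(j ⊃ g). Since O(j) holds, K gives O(g).
Premise 1 is O(g ⊃ not w); since O(g), deontic closure gives O(not w).
Premises 2, 4, 6, 9 do not contribute to this derivation.
So O(not w) follows.

Yes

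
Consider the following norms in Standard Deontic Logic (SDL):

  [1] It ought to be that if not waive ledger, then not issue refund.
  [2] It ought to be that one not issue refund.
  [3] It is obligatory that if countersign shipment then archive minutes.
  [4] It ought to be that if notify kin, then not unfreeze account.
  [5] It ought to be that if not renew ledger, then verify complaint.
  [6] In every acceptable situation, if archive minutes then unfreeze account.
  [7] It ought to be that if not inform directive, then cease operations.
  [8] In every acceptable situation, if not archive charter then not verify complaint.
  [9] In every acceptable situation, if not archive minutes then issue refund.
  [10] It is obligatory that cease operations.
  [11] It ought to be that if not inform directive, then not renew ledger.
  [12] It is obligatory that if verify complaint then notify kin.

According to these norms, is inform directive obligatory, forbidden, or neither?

Obligatory

From premise 2 we have O(¬issue_refund).
The contrapositive of premise 9 (O(¬archive_minutes → issue_refund)) is O(¬issue_refund → archive_minutes), and O(¬issue_refund) is already established, so O(archive_minutes).
With premise 6, O(archive_minutes → unfreeze_account), the K-axiom yields O(unfreeze_account).
The contrapositive of premise 4 (O(notify_kin → ¬unfreeze_account)) is O(unfreeze_account → ¬notify_kin), and O(unfreeze_account) is already established, so O(¬notify_kin).
Premise 12 is O(verify_complaint → notify_kin); contrapositively O(¬notify_kin → ¬verify_complaint). Since O(¬notify_kin) holds, K gives O(¬verify_complaint).
The contrapositive of premise 5 (O(¬renew_ledger → verify_complaint)) is O(¬verify_complaint → renew_ledger), and O(¬verify_complaint) is already established, so O(renew_ledger).
Premise 11 is O(¬inform_directive → ¬renew_ledger); contrapositively O(renew_ledger → inform_directive). Since O(renew_ledger) holds, K gives O(inform_directive).
Premises 1, 3, 7, 8, 10 do not contribute to this derivation.
Hence inform_directive is obligatory.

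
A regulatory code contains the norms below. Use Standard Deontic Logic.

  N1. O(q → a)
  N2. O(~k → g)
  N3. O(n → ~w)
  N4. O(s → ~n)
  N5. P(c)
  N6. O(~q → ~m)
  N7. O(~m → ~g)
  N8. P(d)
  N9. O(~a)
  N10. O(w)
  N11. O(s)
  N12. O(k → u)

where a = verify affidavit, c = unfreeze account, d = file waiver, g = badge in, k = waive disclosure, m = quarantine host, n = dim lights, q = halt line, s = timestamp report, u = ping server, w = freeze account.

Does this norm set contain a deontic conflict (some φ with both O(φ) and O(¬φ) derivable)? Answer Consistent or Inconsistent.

Premise 3 is O(n → ~w), but O(n) is not derivable from the premises, so it does not yield O(~w).
So O(~w) is not derivable, and the apparent clash with O(w) does not arise.
A world satisfying every obligation exists (e.g. a=false, c=false, d=false, g=false, k=true, m=false, n=false, q=false, s=true, u=true, w=true); no atom is both obligatory and forbidden, so the set is consistent.

Consistent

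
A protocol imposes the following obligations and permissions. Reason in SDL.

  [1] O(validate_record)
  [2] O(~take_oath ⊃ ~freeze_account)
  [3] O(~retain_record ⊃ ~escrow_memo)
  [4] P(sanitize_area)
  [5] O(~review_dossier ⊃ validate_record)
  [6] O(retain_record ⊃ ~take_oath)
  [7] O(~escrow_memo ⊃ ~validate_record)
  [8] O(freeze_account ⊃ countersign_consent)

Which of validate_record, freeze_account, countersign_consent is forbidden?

freeze_account

Premise 1 states O(validate_record) outright.
Premise 7 is O(~escrow_memo ⊃ ~validate_record); contrapositively O(validate_record ⊃ escrow_memo). Since O(validate_record) holds, K gives O(escrow_memo).
The contrapositive of premise 3 (O(~retain_record ⊃ ~escrow_memo)) is O(escrow_memo ⊃ retain_record), and O(escrow_memo) is already established, so O(retain_record).
With premise 6, O(retain_record ⊃ ~take_oath), the K-axiom yields O(~take_oath).
With premise 2, O(~take_oath ⊃ ~freeze_account), the K-axiom yields O(~freeze_account).
So O(~freeze_account) holds, i.e. freeze_account is forbidden. None of the other listed options is forbidden under the premises.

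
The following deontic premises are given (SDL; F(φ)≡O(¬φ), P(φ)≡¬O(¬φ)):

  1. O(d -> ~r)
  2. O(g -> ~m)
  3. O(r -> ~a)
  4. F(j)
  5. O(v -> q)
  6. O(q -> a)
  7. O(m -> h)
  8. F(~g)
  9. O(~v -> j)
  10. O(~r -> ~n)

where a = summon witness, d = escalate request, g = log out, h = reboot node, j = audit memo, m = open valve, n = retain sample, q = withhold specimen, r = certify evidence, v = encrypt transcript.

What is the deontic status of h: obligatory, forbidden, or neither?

Neither

Premise 7 is O(m -> h), but O(m) is not derivable from the premises, so it does not yield O(h).
No premise or chain of K-axiom applications forces O(h), and none forces O(~h). So h is neither obligatory nor forbidden under these norms.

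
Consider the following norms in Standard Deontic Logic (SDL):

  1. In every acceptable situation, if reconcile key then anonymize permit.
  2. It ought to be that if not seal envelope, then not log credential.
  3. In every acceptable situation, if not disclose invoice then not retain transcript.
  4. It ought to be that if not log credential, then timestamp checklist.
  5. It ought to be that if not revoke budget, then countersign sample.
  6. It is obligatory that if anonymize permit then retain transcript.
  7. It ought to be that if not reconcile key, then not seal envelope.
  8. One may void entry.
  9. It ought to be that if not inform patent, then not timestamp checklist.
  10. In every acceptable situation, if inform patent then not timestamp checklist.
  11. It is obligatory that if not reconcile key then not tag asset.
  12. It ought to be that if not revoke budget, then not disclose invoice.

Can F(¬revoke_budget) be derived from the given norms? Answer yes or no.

Premises 10 and 9 are O(inform_patent → ¬timestamp_checklist) and O(¬inform_patent → ¬timestamp_checklist); every ideal world satisfies inform_patent or ¬inform_patent, so in either case ¬timestamp_checklist holds — hence O(¬timestamp_checklist).
Premise 4 is O(¬log_credential → timestamp_checklist); contrapositively O(¬timestamp_checklist → log_credential). Since O(¬timestamp_checklist) holds, K gives O(log_credential).
The contrapositive of premise 2 (O(¬seal_envelope → ¬log_credential)) is O(log_credential → seal_envelope), and O(log_credential) is already established, so O(seal_envelope).
The contrapositive of premise 7 (O(¬reconcile_key → ¬seal_envelope)) is O(seal_envelope → reconcile_key), and O(seal_envelope) is already established, so O(reconcile_key).
From O(reconcile_key) and premise 1, O(reconcile_key → anonymize_permit), we obtain O(anonymize_permit).
Applying K to premise 6 (O(anonymize_permit → retain_transcript)) and O(anonymize_permit) yields O(retain_transcript).
The contrapositive of premise 3 (O(¬disclose_invoice → ¬retain_transcript)) is O(retain_transcript → disclose_invoice), and O(retain_transcript) is already established, so O(disclose_invoice).
The contrapositive of premise 12 (O(¬revoke_budget → ¬disclose_invoice)) is O(disclose_invoice → revoke_budget), and O(disclose_invoice) is already established, so O(revoke_budget).
Premises 5, 8, 11 do not contribute to this derivation.
So O(revoke_budget) holds, i.e. F(¬revoke_budget). The claim follows.

Yes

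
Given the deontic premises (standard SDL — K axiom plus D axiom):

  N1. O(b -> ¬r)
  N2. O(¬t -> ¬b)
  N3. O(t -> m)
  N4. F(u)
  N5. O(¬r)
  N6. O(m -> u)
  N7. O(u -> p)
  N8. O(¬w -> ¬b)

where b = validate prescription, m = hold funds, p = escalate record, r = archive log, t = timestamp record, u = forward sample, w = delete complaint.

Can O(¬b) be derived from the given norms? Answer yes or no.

F(u) at premise 4 means O(¬u).
Premise 6 is O(m -> u); contrapositively O(¬u -> ¬m). Since O(¬u) holds, K gives O(¬m).
Premise 3 is O(t -> m); contrapositively O(¬m -> ¬t). Since O(¬m) holds, K gives O(¬t).
Premise 2 is O(¬t -> ¬b); since O(¬t), deontic closure gives O(¬b).
Premises 1, 5, 7, 8 do not contribute to this derivation.
So O(¬b) follows.

Yes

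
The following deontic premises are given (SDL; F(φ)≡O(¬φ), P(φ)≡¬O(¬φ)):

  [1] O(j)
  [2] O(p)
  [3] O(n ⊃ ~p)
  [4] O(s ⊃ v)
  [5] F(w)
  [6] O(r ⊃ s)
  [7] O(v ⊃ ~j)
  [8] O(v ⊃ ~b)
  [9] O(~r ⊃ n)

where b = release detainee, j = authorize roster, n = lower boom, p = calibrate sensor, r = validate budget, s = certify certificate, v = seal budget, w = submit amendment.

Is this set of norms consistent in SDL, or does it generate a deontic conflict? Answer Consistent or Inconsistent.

Inconsistent

Premise 1 states O(j) outright.
Premise 7, O(v ⊃ ~j), contraposes to O(j ⊃ ~v); with O(j) we get O(~v).
Premise 4, O(s ⊃ v), contraposes to O(~v ⊃ ~s); with O(~v) we get O(~s).
Premise 6 is O(r ⊃ s); contrapositively O(~s ⊃ ~r). Since O(~s) holds, K gives O(~r).
Premise 9 is O(~r ⊃ n); since O(~r), deontic closure gives O(n).
From O(n) and premise 3, O(n ⊃ ~p), we obtain O(~p).
Yet premise 2 states O(p).
We now have both O(~p) and O(p) — p is simultaneously obligatory and forbidden, violating the D-axiom.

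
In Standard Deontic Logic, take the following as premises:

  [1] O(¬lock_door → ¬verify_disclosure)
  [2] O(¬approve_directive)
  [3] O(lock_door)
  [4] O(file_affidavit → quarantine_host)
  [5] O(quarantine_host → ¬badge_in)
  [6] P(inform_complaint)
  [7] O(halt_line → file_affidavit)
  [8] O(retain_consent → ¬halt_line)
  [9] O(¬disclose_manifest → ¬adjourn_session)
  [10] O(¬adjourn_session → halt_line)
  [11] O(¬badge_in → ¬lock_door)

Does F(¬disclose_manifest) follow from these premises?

Yes

Premise 3 states O(lock_door) outright.
Premise 11 is O(¬badge_in → ¬lock_door); contrapositively O(lock_door → badge_in). Since O(lock_door) holds, K gives O(badge_in).
The contrapositive of premise 5 (O(quarantine_host → ¬badge_in)) is O(badge_in → ¬quarantine_host), and O(badge_in) is already established, so O(¬quarantine_host).
Premise 4 is O(file_affidavit → quarantine_host); contrapositively O(¬quarantine_host → ¬file_affidavit). Since O(¬quarantine_host) holds, K gives O(¬file_affidavit).
The contrapositive of premise 7 (O(halt_line → file_affidavit)) is O(¬file_affidavit → ¬halt_line), and O(¬file_affidavit) is already established, so O(¬halt_line).
The contrapositive of premise 10 (O(¬adjourn_session → halt_line)) is O(¬halt_line → adjourn_session), and O(¬halt_line) is already established, so O(adjourn_session).
The contrapositive of premise 9 (O(¬disclose_manifest → ¬adjourn_session)) is O(adjourn_session → disclose_manifest), and O(adjourn_session) is already established, so O(disclose_manifest).
Premises 1, 2, 6, 8 do not contribute to this derivation.
So O(disclose_manifest) holds, i.e. F(¬disclose_manifest). The claim follows.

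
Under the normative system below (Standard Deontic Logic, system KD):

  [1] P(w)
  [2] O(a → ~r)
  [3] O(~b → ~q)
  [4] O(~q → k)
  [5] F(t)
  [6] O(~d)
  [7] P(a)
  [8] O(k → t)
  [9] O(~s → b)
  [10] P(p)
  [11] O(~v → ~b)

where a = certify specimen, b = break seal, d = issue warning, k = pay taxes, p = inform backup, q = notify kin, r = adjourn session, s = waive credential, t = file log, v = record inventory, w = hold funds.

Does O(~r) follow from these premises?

Premise 2 is O(a → ~r), but O(a) is not derivable from the premises (the permission P(a) asserts only ~O(~a), not O(a)), so it does not yield O(~r).
No other premise forces O(~r). An ideal world satisfying every premise can still have ~r false, so O(~r) is not derivable.

No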